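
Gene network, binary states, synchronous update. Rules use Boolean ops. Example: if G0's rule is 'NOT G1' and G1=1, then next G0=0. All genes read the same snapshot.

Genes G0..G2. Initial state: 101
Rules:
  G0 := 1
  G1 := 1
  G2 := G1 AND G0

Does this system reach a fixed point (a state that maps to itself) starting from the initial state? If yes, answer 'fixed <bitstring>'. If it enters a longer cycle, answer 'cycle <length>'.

Answer: fixed 111

Derivation:
Step 0: 101
Step 1: G0=1(const) G1=1(const) G2=G1&G0=0&1=0 -> 110
Step 2: G0=1(const) G1=1(const) G2=G1&G0=1&1=1 -> 111
Step 3: G0=1(const) G1=1(const) G2=G1&G0=1&1=1 -> 111
Fixed point reached at step 2: 111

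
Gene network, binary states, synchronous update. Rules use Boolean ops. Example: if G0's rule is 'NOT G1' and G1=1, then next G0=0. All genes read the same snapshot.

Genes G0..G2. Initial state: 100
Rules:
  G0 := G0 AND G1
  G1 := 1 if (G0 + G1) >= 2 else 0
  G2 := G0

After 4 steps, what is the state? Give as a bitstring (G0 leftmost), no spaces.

Step 1: G0=G0&G1=1&0=0 G1=(1+0>=2)=0 G2=G0=1 -> 001
Step 2: G0=G0&G1=0&0=0 G1=(0+0>=2)=0 G2=G0=0 -> 000
Step 3: G0=G0&G1=0&0=0 G1=(0+0>=2)=0 G2=G0=0 -> 000
Step 4: G0=G0&G1=0&0=0 G1=(0+0>=2)=0 G2=G0=0 -> 000

000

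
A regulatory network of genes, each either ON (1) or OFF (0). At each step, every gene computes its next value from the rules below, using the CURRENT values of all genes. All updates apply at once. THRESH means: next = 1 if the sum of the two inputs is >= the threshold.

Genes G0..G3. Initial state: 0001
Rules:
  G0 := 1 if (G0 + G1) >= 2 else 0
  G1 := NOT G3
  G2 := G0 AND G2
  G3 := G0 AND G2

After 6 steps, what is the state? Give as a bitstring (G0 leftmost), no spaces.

Step 1: G0=(0+0>=2)=0 G1=NOT G3=NOT 1=0 G2=G0&G2=0&0=0 G3=G0&G2=0&0=0 -> 0000
Step 2: G0=(0+0>=2)=0 G1=NOT G3=NOT 0=1 G2=G0&G2=0&0=0 G3=G0&G2=0&0=0 -> 0100
Step 3: G0=(0+1>=2)=0 G1=NOT G3=NOT 0=1 G2=G0&G2=0&0=0 G3=G0&G2=0&0=0 -> 0100
Step 4: G0=(0+1>=2)=0 G1=NOT G3=NOT 0=1 G2=G0&G2=0&0=0 G3=G0&G2=0&0=0 -> 0100
Step 5: G0=(0+1>=2)=0 G1=NOT G3=NOT 0=1 G2=G0&G2=0&0=0 G3=G0&G2=0&0=0 -> 0100
Step 6: G0=(0+1>=2)=0 G1=NOT G3=NOT 0=1 G2=G0&G2=0&0=0 G3=G0&G2=0&0=0 -> 0100

0100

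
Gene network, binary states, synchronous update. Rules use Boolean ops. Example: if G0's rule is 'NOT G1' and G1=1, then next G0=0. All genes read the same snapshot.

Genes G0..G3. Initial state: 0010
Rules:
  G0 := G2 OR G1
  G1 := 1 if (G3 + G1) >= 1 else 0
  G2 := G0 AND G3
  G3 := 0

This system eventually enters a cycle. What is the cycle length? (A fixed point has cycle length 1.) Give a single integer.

Answer: 1

Derivation:
Step 0: 0010
Step 1: G0=G2|G1=1|0=1 G1=(0+0>=1)=0 G2=G0&G3=0&0=0 G3=0(const) -> 1000
Step 2: G0=G2|G1=0|0=0 G1=(0+0>=1)=0 G2=G0&G3=1&0=0 G3=0(const) -> 0000
Step 3: G0=G2|G1=0|0=0 G1=(0+0>=1)=0 G2=G0&G3=0&0=0 G3=0(const) -> 0000
State from step 3 equals state from step 2 -> cycle length 1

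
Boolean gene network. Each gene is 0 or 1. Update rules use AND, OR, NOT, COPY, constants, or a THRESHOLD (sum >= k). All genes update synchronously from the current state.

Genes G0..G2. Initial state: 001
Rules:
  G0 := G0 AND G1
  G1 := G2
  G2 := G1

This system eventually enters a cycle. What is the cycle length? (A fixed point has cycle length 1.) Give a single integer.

Answer: 2

Derivation:
Step 0: 001
Step 1: G0=G0&G1=0&0=0 G1=G2=1 G2=G1=0 -> 010
Step 2: G0=G0&G1=0&1=0 G1=G2=0 G2=G1=1 -> 001
State from step 2 equals state from step 0 -> cycle length 2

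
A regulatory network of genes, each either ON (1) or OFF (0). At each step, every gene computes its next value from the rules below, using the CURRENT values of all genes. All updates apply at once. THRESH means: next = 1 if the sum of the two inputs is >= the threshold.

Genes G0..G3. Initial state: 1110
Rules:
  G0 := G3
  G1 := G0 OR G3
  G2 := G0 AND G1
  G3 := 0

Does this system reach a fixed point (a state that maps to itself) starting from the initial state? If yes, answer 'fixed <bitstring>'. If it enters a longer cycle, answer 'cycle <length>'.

Answer: fixed 0000

Derivation:
Step 0: 1110
Step 1: G0=G3=0 G1=G0|G3=1|0=1 G2=G0&G1=1&1=1 G3=0(const) -> 0110
Step 2: G0=G3=0 G1=G0|G3=0|0=0 G2=G0&G1=0&1=0 G3=0(const) -> 0000
Step 3: G0=G3=0 G1=G0|G3=0|0=0 G2=G0&G1=0&0=0 G3=0(const) -> 0000
Fixed point reached at step 2: 0000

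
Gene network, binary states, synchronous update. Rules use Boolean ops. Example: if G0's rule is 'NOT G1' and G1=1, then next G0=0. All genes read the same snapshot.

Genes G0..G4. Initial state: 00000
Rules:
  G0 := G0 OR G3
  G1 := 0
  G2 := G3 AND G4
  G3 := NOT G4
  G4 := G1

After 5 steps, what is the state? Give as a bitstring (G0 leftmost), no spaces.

Step 1: G0=G0|G3=0|0=0 G1=0(const) G2=G3&G4=0&0=0 G3=NOT G4=NOT 0=1 G4=G1=0 -> 00010
Step 2: G0=G0|G3=0|1=1 G1=0(const) G2=G3&G4=1&0=0 G3=NOT G4=NOT 0=1 G4=G1=0 -> 10010
Step 3: G0=G0|G3=1|1=1 G1=0(const) G2=G3&G4=1&0=0 G3=NOT G4=NOT 0=1 G4=G1=0 -> 10010
Step 4: G0=G0|G3=1|1=1 G1=0(const) G2=G3&G4=1&0=0 G3=NOT G4=NOT 0=1 G4=G1=0 -> 10010
Step 5: G0=G0|G3=1|1=1 G1=0(const) G2=G3&G4=1&0=0 G3=NOT G4=NOT 0=1 G4=G1=0 -> 10010

10010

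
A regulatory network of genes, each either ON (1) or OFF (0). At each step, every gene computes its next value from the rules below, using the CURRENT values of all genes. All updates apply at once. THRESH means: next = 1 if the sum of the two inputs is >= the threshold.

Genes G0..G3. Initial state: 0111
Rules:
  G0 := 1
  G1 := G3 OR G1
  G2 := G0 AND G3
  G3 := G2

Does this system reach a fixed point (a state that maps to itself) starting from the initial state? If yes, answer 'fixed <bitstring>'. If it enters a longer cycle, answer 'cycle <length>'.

Step 0: 0111
Step 1: G0=1(const) G1=G3|G1=1|1=1 G2=G0&G3=0&1=0 G3=G2=1 -> 1101
Step 2: G0=1(const) G1=G3|G1=1|1=1 G2=G0&G3=1&1=1 G3=G2=0 -> 1110
Step 3: G0=1(const) G1=G3|G1=0|1=1 G2=G0&G3=1&0=0 G3=G2=1 -> 1101
Cycle of length 2 starting at step 1 -> no fixed point

Answer: cycle 2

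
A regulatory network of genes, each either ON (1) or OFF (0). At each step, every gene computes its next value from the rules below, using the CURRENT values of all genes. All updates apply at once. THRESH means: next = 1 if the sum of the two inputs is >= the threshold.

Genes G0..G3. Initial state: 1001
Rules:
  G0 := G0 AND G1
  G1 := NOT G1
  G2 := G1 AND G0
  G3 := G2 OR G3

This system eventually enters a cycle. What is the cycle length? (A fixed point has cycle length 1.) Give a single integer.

Answer: 2

Derivation:
Step 0: 1001
Step 1: G0=G0&G1=1&0=0 G1=NOT G1=NOT 0=1 G2=G1&G0=0&1=0 G3=G2|G3=0|1=1 -> 0101
Step 2: G0=G0&G1=0&1=0 G1=NOT G1=NOT 1=0 G2=G1&G0=1&0=0 G3=G2|G3=0|1=1 -> 0001
Step 3: G0=G0&G1=0&0=0 G1=NOT G1=NOT 0=1 G2=G1&G0=0&0=0 G3=G2|G3=0|1=1 -> 0101
State from step 3 equals state from step 1 -> cycle length 2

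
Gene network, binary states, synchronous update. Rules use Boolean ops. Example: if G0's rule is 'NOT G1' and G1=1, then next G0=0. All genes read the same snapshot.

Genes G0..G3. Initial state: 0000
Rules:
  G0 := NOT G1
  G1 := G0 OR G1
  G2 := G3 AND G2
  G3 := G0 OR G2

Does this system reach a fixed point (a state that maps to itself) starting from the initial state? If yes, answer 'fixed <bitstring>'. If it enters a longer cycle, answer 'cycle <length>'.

Answer: fixed 0100

Derivation:
Step 0: 0000
Step 1: G0=NOT G1=NOT 0=1 G1=G0|G1=0|0=0 G2=G3&G2=0&0=0 G3=G0|G2=0|0=0 -> 1000
Step 2: G0=NOT G1=NOT 0=1 G1=G0|G1=1|0=1 G2=G3&G2=0&0=0 G3=G0|G2=1|0=1 -> 1101
Step 3: G0=NOT G1=NOT 1=0 G1=G0|G1=1|1=1 G2=G3&G2=1&0=0 G3=G0|G2=1|0=1 -> 0101
Step 4: G0=NOT G1=NOT 1=0 G1=G0|G1=0|1=1 G2=G3&G2=1&0=0 G3=G0|G2=0|0=0 -> 0100
Step 5: G0=NOT G1=NOT 1=0 G1=G0|G1=0|1=1 G2=G3&G2=0&0=0 G3=G0|G2=0|0=0 -> 0100
Fixed point reached at step 4: 0100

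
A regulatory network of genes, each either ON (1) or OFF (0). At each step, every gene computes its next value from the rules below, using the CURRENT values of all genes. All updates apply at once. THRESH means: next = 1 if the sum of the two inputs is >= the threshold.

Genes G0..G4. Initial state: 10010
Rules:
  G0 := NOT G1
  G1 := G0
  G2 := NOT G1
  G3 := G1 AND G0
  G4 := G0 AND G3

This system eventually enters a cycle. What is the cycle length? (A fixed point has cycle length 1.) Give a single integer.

Answer: 4

Derivation:
Step 0: 10010
Step 1: G0=NOT G1=NOT 0=1 G1=G0=1 G2=NOT G1=NOT 0=1 G3=G1&G0=0&1=0 G4=G0&G3=1&1=1 -> 11101
Step 2: G0=NOT G1=NOT 1=0 G1=G0=1 G2=NOT G1=NOT 1=0 G3=G1&G0=1&1=1 G4=G0&G3=1&0=0 -> 01010
Step 3: G0=NOT G1=NOT 1=0 G1=G0=0 G2=NOT G1=NOT 1=0 G3=G1&G0=1&0=0 G4=G0&G3=0&1=0 -> 00000
Step 4: G0=NOT G1=NOT 0=1 G1=G0=0 G2=NOT G1=NOT 0=1 G3=G1&G0=0&0=0 G4=G0&G3=0&0=0 -> 10100
Step 5: G0=NOT G1=NOT 0=1 G1=G0=1 G2=NOT G1=NOT 0=1 G3=G1&G0=0&1=0 G4=G0&G3=1&0=0 -> 11100
Step 6: G0=NOT G1=NOT 1=0 G1=G0=1 G2=NOT G1=NOT 1=0 G3=G1&G0=1&1=1 G4=G0&G3=1&0=0 -> 01010
State from step 6 equals state from step 2 -> cycle length 4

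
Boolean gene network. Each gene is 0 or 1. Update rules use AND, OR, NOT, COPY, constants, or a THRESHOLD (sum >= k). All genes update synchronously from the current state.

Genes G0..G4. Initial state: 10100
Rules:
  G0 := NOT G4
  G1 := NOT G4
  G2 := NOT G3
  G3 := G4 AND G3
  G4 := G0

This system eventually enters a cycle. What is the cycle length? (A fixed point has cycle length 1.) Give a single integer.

Answer: 4

Derivation:
Step 0: 10100
Step 1: G0=NOT G4=NOT 0=1 G1=NOT G4=NOT 0=1 G2=NOT G3=NOT 0=1 G3=G4&G3=0&0=0 G4=G0=1 -> 11101
Step 2: G0=NOT G4=NOT 1=0 G1=NOT G4=NOT 1=0 G2=NOT G3=NOT 0=1 G3=G4&G3=1&0=0 G4=G0=1 -> 00101
Step 3: G0=NOT G4=NOT 1=0 G1=NOT G4=NOT 1=0 G2=NOT G3=NOT 0=1 G3=G4&G3=1&0=0 G4=G0=0 -> 00100
Step 4: G0=NOT G4=NOT 0=1 G1=NOT G4=NOT 0=1 G2=NOT G3=NOT 0=1 G3=G4&G3=0&0=0 G4=G0=0 -> 11100
Step 5: G0=NOT G4=NOT 0=1 G1=NOT G4=NOT 0=1 G2=NOT G3=NOT 0=1 G3=G4&G3=0&0=0 G4=G0=1 -> 11101
State from step 5 equals state from step 1 -> cycle length 4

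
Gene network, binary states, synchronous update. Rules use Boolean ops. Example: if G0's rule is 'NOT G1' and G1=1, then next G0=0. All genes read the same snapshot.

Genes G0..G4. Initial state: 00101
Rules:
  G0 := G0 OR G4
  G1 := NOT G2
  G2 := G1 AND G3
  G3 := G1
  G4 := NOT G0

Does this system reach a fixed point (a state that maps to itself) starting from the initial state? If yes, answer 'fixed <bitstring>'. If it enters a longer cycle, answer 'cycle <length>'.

Step 0: 00101
Step 1: G0=G0|G4=0|1=1 G1=NOT G2=NOT 1=0 G2=G1&G3=0&0=0 G3=G1=0 G4=NOT G0=NOT 0=1 -> 10001
Step 2: G0=G0|G4=1|1=1 G1=NOT G2=NOT 0=1 G2=G1&G3=0&0=0 G3=G1=0 G4=NOT G0=NOT 1=0 -> 11000
Step 3: G0=G0|G4=1|0=1 G1=NOT G2=NOT 0=1 G2=G1&G3=1&0=0 G3=G1=1 G4=NOT G0=NOT 1=0 -> 11010
Step 4: G0=G0|G4=1|0=1 G1=NOT G2=NOT 0=1 G2=G1&G3=1&1=1 G3=G1=1 G4=NOT G0=NOT 1=0 -> 11110
Step 5: G0=G0|G4=1|0=1 G1=NOT G2=NOT 1=0 G2=G1&G3=1&1=1 G3=G1=1 G4=NOT G0=NOT 1=0 -> 10110
Step 6: G0=G0|G4=1|0=1 G1=NOT G2=NOT 1=0 G2=G1&G3=0&1=0 G3=G1=0 G4=NOT G0=NOT 1=0 -> 10000
Step 7: G0=G0|G4=1|0=1 G1=NOT G2=NOT 0=1 G2=G1&G3=0&0=0 G3=G1=0 G4=NOT G0=NOT 1=0 -> 11000
Cycle of length 5 starting at step 2 -> no fixed point

Answer: cycle 5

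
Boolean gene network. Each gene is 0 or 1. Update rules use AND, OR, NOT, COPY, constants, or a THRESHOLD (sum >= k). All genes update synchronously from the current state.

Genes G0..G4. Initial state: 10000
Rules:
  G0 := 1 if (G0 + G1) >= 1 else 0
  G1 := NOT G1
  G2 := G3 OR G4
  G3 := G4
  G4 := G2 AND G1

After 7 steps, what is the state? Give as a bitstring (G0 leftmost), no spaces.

Step 1: G0=(1+0>=1)=1 G1=NOT G1=NOT 0=1 G2=G3|G4=0|0=0 G3=G4=0 G4=G2&G1=0&0=0 -> 11000
Step 2: G0=(1+1>=1)=1 G1=NOT G1=NOT 1=0 G2=G3|G4=0|0=0 G3=G4=0 G4=G2&G1=0&1=0 -> 10000
Step 3: G0=(1+0>=1)=1 G1=NOT G1=NOT 0=1 G2=G3|G4=0|0=0 G3=G4=0 G4=G2&G1=0&0=0 -> 11000
Step 4: G0=(1+1>=1)=1 G1=NOT G1=NOT 1=0 G2=G3|G4=0|0=0 G3=G4=0 G4=G2&G1=0&1=0 -> 10000
Step 5: G0=(1+0>=1)=1 G1=NOT G1=NOT 0=1 G2=G3|G4=0|0=0 G3=G4=0 G4=G2&G1=0&0=0 -> 11000
Step 6: G0=(1+1>=1)=1 G1=NOT G1=NOT 1=0 G2=G3|G4=0|0=0 G3=G4=0 G4=G2&G1=0&1=0 -> 10000
Step 7: G0=(1+0>=1)=1 G1=NOT G1=NOT 0=1 G2=G3|G4=0|0=0 G3=G4=0 G4=G2&G1=0&0=0 -> 11000

11000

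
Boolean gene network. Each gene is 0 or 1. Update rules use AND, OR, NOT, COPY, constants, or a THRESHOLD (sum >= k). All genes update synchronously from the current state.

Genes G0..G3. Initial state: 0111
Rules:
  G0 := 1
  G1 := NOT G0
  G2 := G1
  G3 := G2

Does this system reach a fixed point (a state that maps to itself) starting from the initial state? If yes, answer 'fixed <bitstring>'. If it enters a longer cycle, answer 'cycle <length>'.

Step 0: 0111
Step 1: G0=1(const) G1=NOT G0=NOT 0=1 G2=G1=1 G3=G2=1 -> 1111
Step 2: G0=1(const) G1=NOT G0=NOT 1=0 G2=G1=1 G3=G2=1 -> 1011
Step 3: G0=1(const) G1=NOT G0=NOT 1=0 G2=G1=0 G3=G2=1 -> 1001
Step 4: G0=1(const) G1=NOT G0=NOT 1=0 G2=G1=0 G3=G2=0 -> 1000
Step 5: G0=1(const) G1=NOT G0=NOT 1=0 G2=G1=0 G3=G2=0 -> 1000
Fixed point reached at step 4: 1000

Answer: fixed 1000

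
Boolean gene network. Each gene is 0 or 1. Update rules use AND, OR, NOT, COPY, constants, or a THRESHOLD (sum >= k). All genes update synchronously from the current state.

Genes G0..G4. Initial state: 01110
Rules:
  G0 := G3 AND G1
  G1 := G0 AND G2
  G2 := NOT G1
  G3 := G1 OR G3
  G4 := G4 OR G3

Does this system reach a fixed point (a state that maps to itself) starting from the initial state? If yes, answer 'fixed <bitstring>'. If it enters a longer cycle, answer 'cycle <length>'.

Answer: fixed 00111

Derivation:
Step 0: 01110
Step 1: G0=G3&G1=1&1=1 G1=G0&G2=0&1=0 G2=NOT G1=NOT 1=0 G3=G1|G3=1|1=1 G4=G4|G3=0|1=1 -> 10011
Step 2: G0=G3&G1=1&0=0 G1=G0&G2=1&0=0 G2=NOT G1=NOT 0=1 G3=G1|G3=0|1=1 G4=G4|G3=1|1=1 -> 00111
Step 3: G0=G3&G1=1&0=0 G1=G0&G2=0&1=0 G2=NOT G1=NOT 0=1 G3=G1|G3=0|1=1 G4=G4|G3=1|1=1 -> 00111
Fixed point reached at step 2: 00111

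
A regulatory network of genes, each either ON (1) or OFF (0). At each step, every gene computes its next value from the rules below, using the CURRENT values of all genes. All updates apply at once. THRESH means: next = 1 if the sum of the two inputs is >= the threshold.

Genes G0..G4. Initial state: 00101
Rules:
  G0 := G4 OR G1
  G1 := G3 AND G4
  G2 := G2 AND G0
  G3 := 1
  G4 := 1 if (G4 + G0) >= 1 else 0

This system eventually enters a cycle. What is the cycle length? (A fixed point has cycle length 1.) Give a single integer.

Step 0: 00101
Step 1: G0=G4|G1=1|0=1 G1=G3&G4=0&1=0 G2=G2&G0=1&0=0 G3=1(const) G4=(1+0>=1)=1 -> 10011
Step 2: G0=G4|G1=1|0=1 G1=G3&G4=1&1=1 G2=G2&G0=0&1=0 G3=1(const) G4=(1+1>=1)=1 -> 11011
Step 3: G0=G4|G1=1|1=1 G1=G3&G4=1&1=1 G2=G2&G0=0&1=0 G3=1(const) G4=(1+1>=1)=1 -> 11011
State from step 3 equals state from step 2 -> cycle length 1

Answer: 1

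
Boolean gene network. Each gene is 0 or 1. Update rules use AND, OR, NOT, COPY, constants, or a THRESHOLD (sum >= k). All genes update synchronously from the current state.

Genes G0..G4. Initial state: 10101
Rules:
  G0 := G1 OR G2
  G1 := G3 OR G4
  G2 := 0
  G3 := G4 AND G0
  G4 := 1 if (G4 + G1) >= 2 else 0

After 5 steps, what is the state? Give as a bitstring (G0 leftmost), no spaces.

Step 1: G0=G1|G2=0|1=1 G1=G3|G4=0|1=1 G2=0(const) G3=G4&G0=1&1=1 G4=(1+0>=2)=0 -> 11010
Step 2: G0=G1|G2=1|0=1 G1=G3|G4=1|0=1 G2=0(const) G3=G4&G0=0&1=0 G4=(0+1>=2)=0 -> 11000
Step 3: G0=G1|G2=1|0=1 G1=G3|G4=0|0=0 G2=0(const) G3=G4&G0=0&1=0 G4=(0+1>=2)=0 -> 10000
Step 4: G0=G1|G2=0|0=0 G1=G3|G4=0|0=0 G2=0(const) G3=G4&G0=0&1=0 G4=(0+0>=2)=0 -> 00000
Step 5: G0=G1|G2=0|0=0 G1=G3|G4=0|0=0 G2=0(const) G3=G4&G0=0&0=0 G4=(0+0>=2)=0 -> 00000

00000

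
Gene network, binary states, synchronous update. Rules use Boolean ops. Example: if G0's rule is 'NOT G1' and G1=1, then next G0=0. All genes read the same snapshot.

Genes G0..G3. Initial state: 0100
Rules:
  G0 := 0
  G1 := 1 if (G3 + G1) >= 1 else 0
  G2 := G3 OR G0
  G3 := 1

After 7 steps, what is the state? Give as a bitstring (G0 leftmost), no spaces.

Step 1: G0=0(const) G1=(0+1>=1)=1 G2=G3|G0=0|0=0 G3=1(const) -> 0101
Step 2: G0=0(const) G1=(1+1>=1)=1 G2=G3|G0=1|0=1 G3=1(const) -> 0111
Step 3: G0=0(const) G1=(1+1>=1)=1 G2=G3|G0=1|0=1 G3=1(const) -> 0111
Step 4: G0=0(const) G1=(1+1>=1)=1 G2=G3|G0=1|0=1 G3=1(const) -> 0111
Step 5: G0=0(const) G1=(1+1>=1)=1 G2=G3|G0=1|0=1 G3=1(const) -> 0111
Step 6: G0=0(const) G1=(1+1>=1)=1 G2=G3|G0=1|0=1 G3=1(const) -> 0111
Step 7: G0=0(const) G1=(1+1>=1)=1 G2=G3|G0=1|0=1 G3=1(const) -> 0111

0111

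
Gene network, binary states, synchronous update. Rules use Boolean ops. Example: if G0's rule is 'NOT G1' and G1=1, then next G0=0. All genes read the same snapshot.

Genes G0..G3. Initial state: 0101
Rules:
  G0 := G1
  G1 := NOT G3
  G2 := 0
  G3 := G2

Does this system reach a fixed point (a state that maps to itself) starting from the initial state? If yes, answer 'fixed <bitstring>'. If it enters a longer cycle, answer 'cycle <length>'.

Step 0: 0101
Step 1: G0=G1=1 G1=NOT G3=NOT 1=0 G2=0(const) G3=G2=0 -> 1000
Step 2: G0=G1=0 G1=NOT G3=NOT 0=1 G2=0(const) G3=G2=0 -> 0100
Step 3: G0=G1=1 G1=NOT G3=NOT 0=1 G2=0(const) G3=G2=0 -> 1100
Step 4: G0=G1=1 G1=NOT G3=NOT 0=1 G2=0(const) G3=G2=0 -> 1100
Fixed point reached at step 3: 1100

Answer: fixed 1100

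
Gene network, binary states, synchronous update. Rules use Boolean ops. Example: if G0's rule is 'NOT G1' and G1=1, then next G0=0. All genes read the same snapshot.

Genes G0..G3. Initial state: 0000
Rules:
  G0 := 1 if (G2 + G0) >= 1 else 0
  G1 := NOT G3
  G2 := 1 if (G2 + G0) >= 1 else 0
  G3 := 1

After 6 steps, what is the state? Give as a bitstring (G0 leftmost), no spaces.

Step 1: G0=(0+0>=1)=0 G1=NOT G3=NOT 0=1 G2=(0+0>=1)=0 G3=1(const) -> 0101
Step 2: G0=(0+0>=1)=0 G1=NOT G3=NOT 1=0 G2=(0+0>=1)=0 G3=1(const) -> 0001
Step 3: G0=(0+0>=1)=0 G1=NOT G3=NOT 1=0 G2=(0+0>=1)=0 G3=1(const) -> 0001
Step 4: G0=(0+0>=1)=0 G1=NOT G3=NOT 1=0 G2=(0+0>=1)=0 G3=1(const) -> 0001
Step 5: G0=(0+0>=1)=0 G1=NOT G3=NOT 1=0 G2=(0+0>=1)=0 G3=1(const) -> 0001
Step 6: G0=(0+0>=1)=0 G1=NOT G3=NOT 1=0 G2=(0+0>=1)=0 G3=1(const) -> 0001

0001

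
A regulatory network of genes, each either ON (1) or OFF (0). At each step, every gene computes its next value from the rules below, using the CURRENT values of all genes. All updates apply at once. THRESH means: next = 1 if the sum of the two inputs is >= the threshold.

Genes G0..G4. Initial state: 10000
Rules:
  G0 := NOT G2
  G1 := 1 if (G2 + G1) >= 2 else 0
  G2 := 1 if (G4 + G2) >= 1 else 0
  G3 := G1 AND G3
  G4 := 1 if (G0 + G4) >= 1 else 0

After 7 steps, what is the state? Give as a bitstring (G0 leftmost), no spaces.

Step 1: G0=NOT G2=NOT 0=1 G1=(0+0>=2)=0 G2=(0+0>=1)=0 G3=G1&G3=0&0=0 G4=(1+0>=1)=1 -> 10001
Step 2: G0=NOT G2=NOT 0=1 G1=(0+0>=2)=0 G2=(1+0>=1)=1 G3=G1&G3=0&0=0 G4=(1+1>=1)=1 -> 10101
Step 3: G0=NOT G2=NOT 1=0 G1=(1+0>=2)=0 G2=(1+1>=1)=1 G3=G1&G3=0&0=0 G4=(1+1>=1)=1 -> 00101
Step 4: G0=NOT G2=NOT 1=0 G1=(1+0>=2)=0 G2=(1+1>=1)=1 G3=G1&G3=0&0=0 G4=(0+1>=1)=1 -> 00101
Step 5: G0=NOT G2=NOT 1=0 G1=(1+0>=2)=0 G2=(1+1>=1)=1 G3=G1&G3=0&0=0 G4=(0+1>=1)=1 -> 00101
Step 6: G0=NOT G2=NOT 1=0 G1=(1+0>=2)=0 G2=(1+1>=1)=1 G3=G1&G3=0&0=0 G4=(0+1>=1)=1 -> 00101
Step 7: G0=NOT G2=NOT 1=0 G1=(1+0>=2)=0 G2=(1+1>=1)=1 G3=G1&G3=0&0=0 G4=(0+1>=1)=1 -> 00101

00101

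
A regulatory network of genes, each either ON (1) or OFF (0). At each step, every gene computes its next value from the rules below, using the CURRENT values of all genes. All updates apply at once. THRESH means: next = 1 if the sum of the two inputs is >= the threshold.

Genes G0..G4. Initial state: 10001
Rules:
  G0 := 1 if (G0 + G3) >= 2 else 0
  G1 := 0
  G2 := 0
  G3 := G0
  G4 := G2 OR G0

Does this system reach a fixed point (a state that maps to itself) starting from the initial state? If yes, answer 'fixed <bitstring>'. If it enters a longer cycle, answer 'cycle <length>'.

Step 0: 10001
Step 1: G0=(1+0>=2)=0 G1=0(const) G2=0(const) G3=G0=1 G4=G2|G0=0|1=1 -> 00011
Step 2: G0=(0+1>=2)=0 G1=0(const) G2=0(const) G3=G0=0 G4=G2|G0=0|0=0 -> 00000
Step 3: G0=(0+0>=2)=0 G1=0(const) G2=0(const) G3=G0=0 G4=G2|G0=0|0=0 -> 00000
Fixed point reached at step 2: 00000

Answer: fixed 00000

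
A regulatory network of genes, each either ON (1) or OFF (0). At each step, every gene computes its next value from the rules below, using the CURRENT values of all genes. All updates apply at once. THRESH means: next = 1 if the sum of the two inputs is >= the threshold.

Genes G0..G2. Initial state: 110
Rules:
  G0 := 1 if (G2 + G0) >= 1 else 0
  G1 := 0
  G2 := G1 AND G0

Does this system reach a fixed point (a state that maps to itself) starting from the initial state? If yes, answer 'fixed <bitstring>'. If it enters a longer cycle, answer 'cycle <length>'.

Step 0: 110
Step 1: G0=(0+1>=1)=1 G1=0(const) G2=G1&G0=1&1=1 -> 101
Step 2: G0=(1+1>=1)=1 G1=0(const) G2=G1&G0=0&1=0 -> 100
Step 3: G0=(0+1>=1)=1 G1=0(const) G2=G1&G0=0&1=0 -> 100
Fixed point reached at step 2: 100

Answer: fixed 100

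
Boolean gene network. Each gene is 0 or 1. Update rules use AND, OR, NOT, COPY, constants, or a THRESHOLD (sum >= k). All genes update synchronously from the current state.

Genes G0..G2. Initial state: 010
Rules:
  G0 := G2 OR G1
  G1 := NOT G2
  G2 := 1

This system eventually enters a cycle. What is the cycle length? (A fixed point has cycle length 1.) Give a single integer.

Answer: 1

Derivation:
Step 0: 010
Step 1: G0=G2|G1=0|1=1 G1=NOT G2=NOT 0=1 G2=1(const) -> 111
Step 2: G0=G2|G1=1|1=1 G1=NOT G2=NOT 1=0 G2=1(const) -> 101
Step 3: G0=G2|G1=1|0=1 G1=NOT G2=NOT 1=0 G2=1(const) -> 101
State from step 3 equals state from step 2 -> cycle length 1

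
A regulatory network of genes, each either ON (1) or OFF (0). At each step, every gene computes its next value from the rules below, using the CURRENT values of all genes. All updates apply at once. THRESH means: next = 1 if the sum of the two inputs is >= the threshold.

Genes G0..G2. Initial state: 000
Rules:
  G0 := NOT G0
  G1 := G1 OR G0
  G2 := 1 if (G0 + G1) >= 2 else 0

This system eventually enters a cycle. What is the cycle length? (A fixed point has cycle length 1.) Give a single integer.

Answer: 2

Derivation:
Step 0: 000
Step 1: G0=NOT G0=NOT 0=1 G1=G1|G0=0|0=0 G2=(0+0>=2)=0 -> 100
Step 2: G0=NOT G0=NOT 1=0 G1=G1|G0=0|1=1 G2=(1+0>=2)=0 -> 010
Step 3: G0=NOT G0=NOT 0=1 G1=G1|G0=1|0=1 G2=(0+1>=2)=0 -> 110
Step 4: G0=NOT G0=NOT 1=0 G1=G1|G0=1|1=1 G2=(1+1>=2)=1 -> 011
Step 5: G0=NOT G0=NOT 0=1 G1=G1|G0=1|0=1 G2=(0+1>=2)=0 -> 110
State from step 5 equals state from step 3 -> cycle length 2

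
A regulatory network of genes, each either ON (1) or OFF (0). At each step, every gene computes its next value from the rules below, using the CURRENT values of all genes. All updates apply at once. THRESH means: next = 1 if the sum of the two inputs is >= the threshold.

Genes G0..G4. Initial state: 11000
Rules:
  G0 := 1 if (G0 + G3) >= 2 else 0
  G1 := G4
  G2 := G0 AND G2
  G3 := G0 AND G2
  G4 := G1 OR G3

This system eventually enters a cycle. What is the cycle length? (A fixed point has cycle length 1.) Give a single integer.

Step 0: 11000
Step 1: G0=(1+0>=2)=0 G1=G4=0 G2=G0&G2=1&0=0 G3=G0&G2=1&0=0 G4=G1|G3=1|0=1 -> 00001
Step 2: G0=(0+0>=2)=0 G1=G4=1 G2=G0&G2=0&0=0 G3=G0&G2=0&0=0 G4=G1|G3=0|0=0 -> 01000
Step 3: G0=(0+0>=2)=0 G1=G4=0 G2=G0&G2=0&0=0 G3=G0&G2=0&0=0 G4=G1|G3=1|0=1 -> 00001
State from step 3 equals state from step 1 -> cycle length 2

Answer: 2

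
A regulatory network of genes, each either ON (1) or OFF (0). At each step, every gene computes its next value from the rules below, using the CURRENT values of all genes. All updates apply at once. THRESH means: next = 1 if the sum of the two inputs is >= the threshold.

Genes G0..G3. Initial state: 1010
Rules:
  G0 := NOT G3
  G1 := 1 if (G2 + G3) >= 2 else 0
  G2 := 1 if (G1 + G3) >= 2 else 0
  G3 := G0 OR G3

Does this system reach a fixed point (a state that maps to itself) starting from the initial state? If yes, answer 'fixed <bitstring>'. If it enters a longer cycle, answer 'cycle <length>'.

Step 0: 1010
Step 1: G0=NOT G3=NOT 0=1 G1=(1+0>=2)=0 G2=(0+0>=2)=0 G3=G0|G3=1|0=1 -> 1001
Step 2: G0=NOT G3=NOT 1=0 G1=(0+1>=2)=0 G2=(0+1>=2)=0 G3=G0|G3=1|1=1 -> 0001
Step 3: G0=NOT G3=NOT 1=0 G1=(0+1>=2)=0 G2=(0+1>=2)=0 G3=G0|G3=0|1=1 -> 0001
Fixed point reached at step 2: 0001

Answer: fixed 0001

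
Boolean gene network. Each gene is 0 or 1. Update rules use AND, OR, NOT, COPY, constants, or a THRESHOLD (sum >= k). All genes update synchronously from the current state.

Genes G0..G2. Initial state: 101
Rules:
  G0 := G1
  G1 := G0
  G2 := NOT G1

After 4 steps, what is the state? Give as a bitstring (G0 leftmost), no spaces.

Step 1: G0=G1=0 G1=G0=1 G2=NOT G1=NOT 0=1 -> 011
Step 2: G0=G1=1 G1=G0=0 G2=NOT G1=NOT 1=0 -> 100
Step 3: G0=G1=0 G1=G0=1 G2=NOT G1=NOT 0=1 -> 011
Step 4: G0=G1=1 G1=G0=0 G2=NOT G1=NOT 1=0 -> 100

100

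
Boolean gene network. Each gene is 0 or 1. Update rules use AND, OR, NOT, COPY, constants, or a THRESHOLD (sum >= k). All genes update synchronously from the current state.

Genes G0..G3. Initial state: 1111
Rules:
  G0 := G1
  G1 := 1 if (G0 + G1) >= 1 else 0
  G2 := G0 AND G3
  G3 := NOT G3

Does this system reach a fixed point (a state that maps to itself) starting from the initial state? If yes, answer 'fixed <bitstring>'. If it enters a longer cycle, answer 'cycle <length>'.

Step 0: 1111
Step 1: G0=G1=1 G1=(1+1>=1)=1 G2=G0&G3=1&1=1 G3=NOT G3=NOT 1=0 -> 1110
Step 2: G0=G1=1 G1=(1+1>=1)=1 G2=G0&G3=1&0=0 G3=NOT G3=NOT 0=1 -> 1101
Step 3: G0=G1=1 G1=(1+1>=1)=1 G2=G0&G3=1&1=1 G3=NOT G3=NOT 1=0 -> 1110
Cycle of length 2 starting at step 1 -> no fixed point

Answer: cycle 2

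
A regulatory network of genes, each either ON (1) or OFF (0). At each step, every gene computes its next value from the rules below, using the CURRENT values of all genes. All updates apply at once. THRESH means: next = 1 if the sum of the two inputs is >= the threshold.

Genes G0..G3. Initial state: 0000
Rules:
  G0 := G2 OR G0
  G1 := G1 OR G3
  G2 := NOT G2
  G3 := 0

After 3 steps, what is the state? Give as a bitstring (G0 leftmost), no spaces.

Step 1: G0=G2|G0=0|0=0 G1=G1|G3=0|0=0 G2=NOT G2=NOT 0=1 G3=0(const) -> 0010
Step 2: G0=G2|G0=1|0=1 G1=G1|G3=0|0=0 G2=NOT G2=NOT 1=0 G3=0(const) -> 1000
Step 3: G0=G2|G0=0|1=1 G1=G1|G3=0|0=0 G2=NOT G2=NOT 0=1 G3=0(const) -> 1010

1010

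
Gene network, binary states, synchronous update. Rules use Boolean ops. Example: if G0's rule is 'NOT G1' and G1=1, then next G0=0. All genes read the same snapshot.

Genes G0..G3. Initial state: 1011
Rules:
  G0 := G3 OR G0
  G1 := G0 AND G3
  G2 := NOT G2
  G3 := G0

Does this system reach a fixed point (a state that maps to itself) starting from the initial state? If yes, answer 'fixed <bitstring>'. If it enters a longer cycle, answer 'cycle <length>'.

Step 0: 1011
Step 1: G0=G3|G0=1|1=1 G1=G0&G3=1&1=1 G2=NOT G2=NOT 1=0 G3=G0=1 -> 1101
Step 2: G0=G3|G0=1|1=1 G1=G0&G3=1&1=1 G2=NOT G2=NOT 0=1 G3=G0=1 -> 1111
Step 3: G0=G3|G0=1|1=1 G1=G0&G3=1&1=1 G2=NOT G2=NOT 1=0 G3=G0=1 -> 1101
Cycle of length 2 starting at step 1 -> no fixed point

Answer: cycle 2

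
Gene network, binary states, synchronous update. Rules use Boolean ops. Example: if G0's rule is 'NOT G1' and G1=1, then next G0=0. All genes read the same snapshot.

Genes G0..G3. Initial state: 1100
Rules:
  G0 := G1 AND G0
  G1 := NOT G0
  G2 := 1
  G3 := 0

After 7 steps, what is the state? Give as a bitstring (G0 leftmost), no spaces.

Step 1: G0=G1&G0=1&1=1 G1=NOT G0=NOT 1=0 G2=1(const) G3=0(const) -> 1010
Step 2: G0=G1&G0=0&1=0 G1=NOT G0=NOT 1=0 G2=1(const) G3=0(const) -> 0010
Step 3: G0=G1&G0=0&0=0 G1=NOT G0=NOT 0=1 G2=1(const) G3=0(const) -> 0110
Step 4: G0=G1&G0=1&0=0 G1=NOT G0=NOT 0=1 G2=1(const) G3=0(const) -> 0110
Step 5: G0=G1&G0=1&0=0 G1=NOT G0=NOT 0=1 G2=1(const) G3=0(const) -> 0110
Step 6: G0=G1&G0=1&0=0 G1=NOT G0=NOT 0=1 G2=1(const) G3=0(const) -> 0110
Step 7: G0=G1&G0=1&0=0 G1=NOT G0=NOT 0=1 G2=1(const) G3=0(const) -> 0110

0110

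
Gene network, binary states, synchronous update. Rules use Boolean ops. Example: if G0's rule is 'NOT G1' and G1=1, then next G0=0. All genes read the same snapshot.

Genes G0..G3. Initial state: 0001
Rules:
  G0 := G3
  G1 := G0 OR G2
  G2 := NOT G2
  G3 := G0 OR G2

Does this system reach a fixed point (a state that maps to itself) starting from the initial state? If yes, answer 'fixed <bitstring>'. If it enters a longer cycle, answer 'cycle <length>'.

Answer: cycle 2

Derivation:
Step 0: 0001
Step 1: G0=G3=1 G1=G0|G2=0|0=0 G2=NOT G2=NOT 0=1 G3=G0|G2=0|0=0 -> 1010
Step 2: G0=G3=0 G1=G0|G2=1|1=1 G2=NOT G2=NOT 1=0 G3=G0|G2=1|1=1 -> 0101
Step 3: G0=G3=1 G1=G0|G2=0|0=0 G2=NOT G2=NOT 0=1 G3=G0|G2=0|0=0 -> 1010
Cycle of length 2 starting at step 1 -> no fixed point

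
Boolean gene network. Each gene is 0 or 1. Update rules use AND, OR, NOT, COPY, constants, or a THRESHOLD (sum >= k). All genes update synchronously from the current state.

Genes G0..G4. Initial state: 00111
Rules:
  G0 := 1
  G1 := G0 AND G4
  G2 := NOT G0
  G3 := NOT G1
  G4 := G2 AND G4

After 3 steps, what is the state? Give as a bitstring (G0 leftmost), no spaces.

Step 1: G0=1(const) G1=G0&G4=0&1=0 G2=NOT G0=NOT 0=1 G3=NOT G1=NOT 0=1 G4=G2&G4=1&1=1 -> 10111
Step 2: G0=1(const) G1=G0&G4=1&1=1 G2=NOT G0=NOT 1=0 G3=NOT G1=NOT 0=1 G4=G2&G4=1&1=1 -> 11011
Step 3: G0=1(const) G1=G0&G4=1&1=1 G2=NOT G0=NOT 1=0 G3=NOT G1=NOT 1=0 G4=G2&G4=0&1=0 -> 11000

11000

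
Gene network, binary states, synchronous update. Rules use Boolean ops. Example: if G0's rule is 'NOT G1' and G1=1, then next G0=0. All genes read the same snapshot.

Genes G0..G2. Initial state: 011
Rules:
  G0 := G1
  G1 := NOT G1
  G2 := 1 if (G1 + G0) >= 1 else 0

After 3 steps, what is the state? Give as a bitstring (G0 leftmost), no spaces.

Step 1: G0=G1=1 G1=NOT G1=NOT 1=0 G2=(1+0>=1)=1 -> 101
Step 2: G0=G1=0 G1=NOT G1=NOT 0=1 G2=(0+1>=1)=1 -> 011
Step 3: G0=G1=1 G1=NOT G1=NOT 1=0 G2=(1+0>=1)=1 -> 101

101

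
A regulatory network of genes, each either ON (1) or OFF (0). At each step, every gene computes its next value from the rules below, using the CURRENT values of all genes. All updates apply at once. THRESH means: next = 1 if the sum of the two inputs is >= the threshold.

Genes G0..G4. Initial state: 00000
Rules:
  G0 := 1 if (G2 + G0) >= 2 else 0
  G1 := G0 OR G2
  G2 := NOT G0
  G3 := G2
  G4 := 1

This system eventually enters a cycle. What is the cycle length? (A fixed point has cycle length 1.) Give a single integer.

Step 0: 00000
Step 1: G0=(0+0>=2)=0 G1=G0|G2=0|0=0 G2=NOT G0=NOT 0=1 G3=G2=0 G4=1(const) -> 00101
Step 2: G0=(1+0>=2)=0 G1=G0|G2=0|1=1 G2=NOT G0=NOT 0=1 G3=G2=1 G4=1(const) -> 01111
Step 3: G0=(1+0>=2)=0 G1=G0|G2=0|1=1 G2=NOT G0=NOT 0=1 G3=G2=1 G4=1(const) -> 01111
State from step 3 equals state from step 2 -> cycle length 1

Answer: 1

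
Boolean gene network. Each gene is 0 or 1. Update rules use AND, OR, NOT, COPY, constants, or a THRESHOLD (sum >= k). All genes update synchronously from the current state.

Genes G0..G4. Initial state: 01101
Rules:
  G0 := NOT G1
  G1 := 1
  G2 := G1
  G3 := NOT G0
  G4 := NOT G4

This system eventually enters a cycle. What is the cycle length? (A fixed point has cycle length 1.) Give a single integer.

Answer: 2

Derivation:
Step 0: 01101
Step 1: G0=NOT G1=NOT 1=0 G1=1(const) G2=G1=1 G3=NOT G0=NOT 0=1 G4=NOT G4=NOT 1=0 -> 01110
Step 2: G0=NOT G1=NOT 1=0 G1=1(const) G2=G1=1 G3=NOT G0=NOT 0=1 G4=NOT G4=NOT 0=1 -> 01111
Step 3: G0=NOT G1=NOT 1=0 G1=1(const) G2=G1=1 G3=NOT G0=NOT 0=1 G4=NOT G4=NOT 1=0 -> 01110
State from step 3 equals state from step 1 -> cycle length 2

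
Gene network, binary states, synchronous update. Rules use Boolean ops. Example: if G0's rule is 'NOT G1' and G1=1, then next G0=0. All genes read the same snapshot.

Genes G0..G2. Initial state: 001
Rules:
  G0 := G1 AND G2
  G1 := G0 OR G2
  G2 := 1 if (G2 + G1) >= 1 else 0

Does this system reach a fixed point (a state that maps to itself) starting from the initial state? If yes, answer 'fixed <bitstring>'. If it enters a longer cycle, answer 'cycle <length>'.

Step 0: 001
Step 1: G0=G1&G2=0&1=0 G1=G0|G2=0|1=1 G2=(1+0>=1)=1 -> 011
Step 2: G0=G1&G2=1&1=1 G1=G0|G2=0|1=1 G2=(1+1>=1)=1 -> 111
Step 3: G0=G1&G2=1&1=1 G1=G0|G2=1|1=1 G2=(1+1>=1)=1 -> 111
Fixed point reached at step 2: 111

Answer: fixed 111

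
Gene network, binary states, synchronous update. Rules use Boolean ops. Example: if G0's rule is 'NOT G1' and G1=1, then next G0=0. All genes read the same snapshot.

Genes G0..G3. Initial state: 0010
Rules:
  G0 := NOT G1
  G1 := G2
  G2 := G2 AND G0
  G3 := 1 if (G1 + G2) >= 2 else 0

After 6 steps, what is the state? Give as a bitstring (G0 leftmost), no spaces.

Step 1: G0=NOT G1=NOT 0=1 G1=G2=1 G2=G2&G0=1&0=0 G3=(0+1>=2)=0 -> 1100
Step 2: G0=NOT G1=NOT 1=0 G1=G2=0 G2=G2&G0=0&1=0 G3=(1+0>=2)=0 -> 0000
Step 3: G0=NOT G1=NOT 0=1 G1=G2=0 G2=G2&G0=0&0=0 G3=(0+0>=2)=0 -> 1000
Step 4: G0=NOT G1=NOT 0=1 G1=G2=0 G2=G2&G0=0&1=0 G3=(0+0>=2)=0 -> 1000
Step 5: G0=NOT G1=NOT 0=1 G1=G2=0 G2=G2&G0=0&1=0 G3=(0+0>=2)=0 -> 1000
Step 6: G0=NOT G1=NOT 0=1 G1=G2=0 G2=G2&G0=0&1=0 G3=(0+0>=2)=0 -> 1000

1000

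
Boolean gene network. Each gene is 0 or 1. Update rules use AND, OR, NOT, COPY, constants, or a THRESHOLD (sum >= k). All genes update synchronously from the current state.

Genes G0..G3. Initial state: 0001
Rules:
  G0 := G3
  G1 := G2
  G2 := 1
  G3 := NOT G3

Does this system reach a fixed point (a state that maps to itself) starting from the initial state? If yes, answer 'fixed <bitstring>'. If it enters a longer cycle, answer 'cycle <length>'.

Step 0: 0001
Step 1: G0=G3=1 G1=G2=0 G2=1(const) G3=NOT G3=NOT 1=0 -> 1010
Step 2: G0=G3=0 G1=G2=1 G2=1(const) G3=NOT G3=NOT 0=1 -> 0111
Step 3: G0=G3=1 G1=G2=1 G2=1(const) G3=NOT G3=NOT 1=0 -> 1110
Step 4: G0=G3=0 G1=G2=1 G2=1(const) G3=NOT G3=NOT 0=1 -> 0111
Cycle of length 2 starting at step 2 -> no fixed point

Answer: cycle 2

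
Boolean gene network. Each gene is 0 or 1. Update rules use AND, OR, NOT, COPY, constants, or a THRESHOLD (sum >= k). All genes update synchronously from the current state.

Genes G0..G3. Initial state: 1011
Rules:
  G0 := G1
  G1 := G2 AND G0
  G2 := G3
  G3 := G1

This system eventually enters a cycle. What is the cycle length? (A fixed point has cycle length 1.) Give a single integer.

Step 0: 1011
Step 1: G0=G1=0 G1=G2&G0=1&1=1 G2=G3=1 G3=G1=0 -> 0110
Step 2: G0=G1=1 G1=G2&G0=1&0=0 G2=G3=0 G3=G1=1 -> 1001
Step 3: G0=G1=0 G1=G2&G0=0&1=0 G2=G3=1 G3=G1=0 -> 0010
Step 4: G0=G1=0 G1=G2&G0=1&0=0 G2=G3=0 G3=G1=0 -> 0000
Step 5: G0=G1=0 G1=G2&G0=0&0=0 G2=G3=0 G3=G1=0 -> 0000
State from step 5 equals state from step 4 -> cycle length 1

Answer: 1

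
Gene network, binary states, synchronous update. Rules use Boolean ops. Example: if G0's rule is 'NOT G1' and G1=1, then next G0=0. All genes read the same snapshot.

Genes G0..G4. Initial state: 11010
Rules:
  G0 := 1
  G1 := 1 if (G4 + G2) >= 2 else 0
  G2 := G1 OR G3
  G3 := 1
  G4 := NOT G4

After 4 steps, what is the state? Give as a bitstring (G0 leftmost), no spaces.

Step 1: G0=1(const) G1=(0+0>=2)=0 G2=G1|G3=1|1=1 G3=1(const) G4=NOT G4=NOT 0=1 -> 10111
Step 2: G0=1(const) G1=(1+1>=2)=1 G2=G1|G3=0|1=1 G3=1(const) G4=NOT G4=NOT 1=0 -> 11110
Step 3: G0=1(const) G1=(0+1>=2)=0 G2=G1|G3=1|1=1 G3=1(const) G4=NOT G4=NOT 0=1 -> 10111
Step 4: G0=1(const) G1=(1+1>=2)=1 G2=G1|G3=0|1=1 G3=1(const) G4=NOT G4=NOT 1=0 -> 11110

11110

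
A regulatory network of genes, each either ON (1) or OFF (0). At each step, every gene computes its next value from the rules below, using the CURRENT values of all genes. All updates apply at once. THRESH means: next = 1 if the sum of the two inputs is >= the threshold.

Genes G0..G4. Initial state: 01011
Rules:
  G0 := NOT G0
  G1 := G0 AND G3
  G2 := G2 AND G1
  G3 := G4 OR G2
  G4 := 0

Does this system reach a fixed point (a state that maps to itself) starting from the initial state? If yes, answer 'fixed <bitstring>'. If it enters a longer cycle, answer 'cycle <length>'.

Step 0: 01011
Step 1: G0=NOT G0=NOT 0=1 G1=G0&G3=0&1=0 G2=G2&G1=0&1=0 G3=G4|G2=1|0=1 G4=0(const) -> 10010
Step 2: G0=NOT G0=NOT 1=0 G1=G0&G3=1&1=1 G2=G2&G1=0&0=0 G3=G4|G2=0|0=0 G4=0(const) -> 01000
Step 3: G0=NOT G0=NOT 0=1 G1=G0&G3=0&0=0 G2=G2&G1=0&1=0 G3=G4|G2=0|0=0 G4=0(const) -> 10000
Step 4: G0=NOT G0=NOT 1=0 G1=G0&G3=1&0=0 G2=G2&G1=0&0=0 G3=G4|G2=0|0=0 G4=0(const) -> 00000
Step 5: G0=NOT G0=NOT 0=1 G1=G0&G3=0&0=0 G2=G2&G1=0&0=0 G3=G4|G2=0|0=0 G4=0(const) -> 10000
Cycle of length 2 starting at step 3 -> no fixed point

Answer: cycle 2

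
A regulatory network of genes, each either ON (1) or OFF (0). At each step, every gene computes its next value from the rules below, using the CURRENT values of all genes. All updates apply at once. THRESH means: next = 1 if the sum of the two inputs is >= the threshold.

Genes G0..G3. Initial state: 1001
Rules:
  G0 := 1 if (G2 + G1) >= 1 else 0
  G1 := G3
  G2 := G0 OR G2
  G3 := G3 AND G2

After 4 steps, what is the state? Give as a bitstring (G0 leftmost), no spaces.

Step 1: G0=(0+0>=1)=0 G1=G3=1 G2=G0|G2=1|0=1 G3=G3&G2=1&0=0 -> 0110
Step 2: G0=(1+1>=1)=1 G1=G3=0 G2=G0|G2=0|1=1 G3=G3&G2=0&1=0 -> 1010
Step 3: G0=(1+0>=1)=1 G1=G3=0 G2=G0|G2=1|1=1 G3=G3&G2=0&1=0 -> 1010
Step 4: G0=(1+0>=1)=1 G1=G3=0 G2=G0|G2=1|1=1 G3=G3&G2=0&1=0 -> 1010

1010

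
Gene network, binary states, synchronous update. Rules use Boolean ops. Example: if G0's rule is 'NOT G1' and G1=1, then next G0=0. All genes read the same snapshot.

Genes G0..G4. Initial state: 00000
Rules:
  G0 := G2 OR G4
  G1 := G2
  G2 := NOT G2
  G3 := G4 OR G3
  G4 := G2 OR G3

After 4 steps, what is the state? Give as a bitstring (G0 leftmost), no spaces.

Step 1: G0=G2|G4=0|0=0 G1=G2=0 G2=NOT G2=NOT 0=1 G3=G4|G3=0|0=0 G4=G2|G3=0|0=0 -> 00100
Step 2: G0=G2|G4=1|0=1 G1=G2=1 G2=NOT G2=NOT 1=0 G3=G4|G3=0|0=0 G4=G2|G3=1|0=1 -> 11001
Step 3: G0=G2|G4=0|1=1 G1=G2=0 G2=NOT G2=NOT 0=1 G3=G4|G3=1|0=1 G4=G2|G3=0|0=0 -> 10110
Step 4: G0=G2|G4=1|0=1 G1=G2=1 G2=NOT G2=NOT 1=0 G3=G4|G3=0|1=1 G4=G2|G3=1|1=1 -> 11011

11011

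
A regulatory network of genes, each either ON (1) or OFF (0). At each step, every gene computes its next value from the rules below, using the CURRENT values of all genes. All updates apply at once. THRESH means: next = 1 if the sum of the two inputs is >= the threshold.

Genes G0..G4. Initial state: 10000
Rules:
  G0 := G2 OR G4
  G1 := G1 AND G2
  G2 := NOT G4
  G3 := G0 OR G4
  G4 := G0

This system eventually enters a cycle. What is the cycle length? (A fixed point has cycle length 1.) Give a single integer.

Answer: 2

Derivation:
Step 0: 10000
Step 1: G0=G2|G4=0|0=0 G1=G1&G2=0&0=0 G2=NOT G4=NOT 0=1 G3=G0|G4=1|0=1 G4=G0=1 -> 00111
Step 2: G0=G2|G4=1|1=1 G1=G1&G2=0&1=0 G2=NOT G4=NOT 1=0 G3=G0|G4=0|1=1 G4=G0=0 -> 10010
Step 3: G0=G2|G4=0|0=0 G1=G1&G2=0&0=0 G2=NOT G4=NOT 0=1 G3=G0|G4=1|0=1 G4=G0=1 -> 00111
State from step 3 equals state from step 1 -> cycle length 2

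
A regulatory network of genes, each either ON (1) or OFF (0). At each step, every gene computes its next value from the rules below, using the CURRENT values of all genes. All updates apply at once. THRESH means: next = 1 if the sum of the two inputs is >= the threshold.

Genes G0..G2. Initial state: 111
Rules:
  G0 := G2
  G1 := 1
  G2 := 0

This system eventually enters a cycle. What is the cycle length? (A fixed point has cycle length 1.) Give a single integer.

Answer: 1

Derivation:
Step 0: 111
Step 1: G0=G2=1 G1=1(const) G2=0(const) -> 110
Step 2: G0=G2=0 G1=1(const) G2=0(const) -> 010
Step 3: G0=G2=0 G1=1(const) G2=0(const) -> 010
State from step 3 equals state from step 2 -> cycle length 1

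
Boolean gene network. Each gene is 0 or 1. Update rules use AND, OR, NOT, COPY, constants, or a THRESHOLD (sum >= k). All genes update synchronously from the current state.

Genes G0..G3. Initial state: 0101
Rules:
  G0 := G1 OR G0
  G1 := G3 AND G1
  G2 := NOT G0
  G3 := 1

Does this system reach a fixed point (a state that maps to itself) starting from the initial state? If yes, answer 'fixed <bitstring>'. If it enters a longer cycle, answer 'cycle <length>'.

Step 0: 0101
Step 1: G0=G1|G0=1|0=1 G1=G3&G1=1&1=1 G2=NOT G0=NOT 0=1 G3=1(const) -> 1111
Step 2: G0=G1|G0=1|1=1 G1=G3&G1=1&1=1 G2=NOT G0=NOT 1=0 G3=1(const) -> 1101
Step 3: G0=G1|G0=1|1=1 G1=G3&G1=1&1=1 G2=NOT G0=NOT 1=0 G3=1(const) -> 1101
Fixed point reached at step 2: 1101

Answer: fixed 1101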